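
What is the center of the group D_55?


Z(G) = {g ∈ G | gx = xg for all x ∈ G}
For odd n, Z(D_n) = {e}: no nontrivial rotation commutes with all reflections

Z(D_55) = {e}


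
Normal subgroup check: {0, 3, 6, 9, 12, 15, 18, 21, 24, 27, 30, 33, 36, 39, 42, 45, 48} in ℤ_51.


H = {0, 3, 6, 9, 12, 15, 18, 21, 24, 27, 30, 33, 36, 39, 42, 45, 48} in ℤ_51
ℤ_51 is abelian; every subgroup of an abelian group is normal

Yes, normal subgroup


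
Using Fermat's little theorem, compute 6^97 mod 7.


Fermat's little theorem: if p is prime and gcd(a,p)=1, then a^(p-1) ≡ 1 (mod p)
p = 7 is prime, gcd(6,7) = 1
Reduce exponent: 97 mod 6 = 1
So 6^97 ≡ 6^1 (mod 7)
6^1 mod 7 = 6

6^97 ≡ 6 (mod 7)


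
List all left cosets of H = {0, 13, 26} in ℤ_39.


H = {0, 13, 26}, |H| = 3
Number of cosets = |G|/|H| = 39/3 = 13
0 + H = {0, 13, 26}
1 + H = {1, 14, 27}
2 + H = {2, 15, 28}
3 + H = {3, 16, 29}
4 + H = {4, 17, 30}
5 + H = {5, 18, 31}
6 + H = {6, 19, 32}
7 + H = {7, 20, 33}
8 + H = {8, 21, 34}
9 + H = {9, 22, 35}
10 + H = {10, 23, 36}
11 + H = {11, 24, 37}
12 + H = {12, 25, 38}

Cosets: 0+H={0,13,26}; 1+H={1,14,27}; 2+H={2,15,28}; 3+H={3,16,29}; 4+H={4,17,30}; 5+H={5,18,31}; 6+H={6,19,32}; 7+H={7,20,33}; 8+H={8,21,34}; 9+H={9,22,35}; 10+H={10,23,36}; 11+H={11,24,37}; 12+H={12,25,38}


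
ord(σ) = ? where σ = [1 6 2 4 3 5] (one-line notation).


Cycle decomposition: (2 6 5 3)
Cycle lengths: 4
Order = lcm(4) = 4

ord(σ) = 4


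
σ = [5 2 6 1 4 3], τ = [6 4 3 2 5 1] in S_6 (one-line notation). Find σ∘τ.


σ∘τ: apply τ first, then σ
1 →τ 6 →σ 3
2 →τ 4 →σ 1
3 →τ 3 →σ 6
4 →τ 2 →σ 2
5 →τ 5 →σ 4
6 →τ 1 →σ 5

σ∘τ = [3 1 6 2 4 5]


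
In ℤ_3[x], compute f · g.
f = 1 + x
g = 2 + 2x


Expand and collect like terms; reduce coefficients mod 3:
x^0: 1·2 = 2 ≡ 2 (mod 3)
x^1: 1·2 + 1·2 = 4 ≡ 1 (mod 3)
x^2: 1·2 = 2 ≡ 2 (mod 3)
Result: 2 + x + 2x^2

f · g = 2 + x + 2x^2


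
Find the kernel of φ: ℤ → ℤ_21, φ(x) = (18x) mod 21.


Kernel = preimage of identity
ker(φ) = {x ∈ ℤ : 18x ≡ 0 (mod 21)}. gcd(18,21) = 3, so 18x ≡ 0 (mod 21) ⟺ x ≡ 0 (mod 21/3 = 7). Hence ker(φ) = 7ℤ

ker(φ) = 7ℤ


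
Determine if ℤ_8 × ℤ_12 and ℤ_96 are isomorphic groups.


Comparing ℤ_8 × ℤ_12 and ℤ_96:
gcd(8,12) = 4 ≠ 1. Max element order in ℤ_8×ℤ_12 is lcm(8,12) = 24 < 96, so it has no element of order 96

No, ℤ_8 × ℤ_12 ≇ ℤ_96


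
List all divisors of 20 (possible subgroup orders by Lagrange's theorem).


Lagrange's theorem: |H| divides |G|
|G| = 20
Divisors of 20: 1, 2, 4, 5, 10, 20

Possible subgroup orders: {1, 2, 4, 5, 10, 20}


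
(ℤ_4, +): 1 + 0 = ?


Operation: addition mod 4
1 + 0 = (a + b) mod 4 with a = 1, b = 0

1 + 0 = 1


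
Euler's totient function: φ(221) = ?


Factor n: 221 = 13 × 17
φ(n) = n · ∏(1 - 1/p) over distinct primes p | n
φ(221) = 221 · (1 - 1/13) · (1 - 1/17) = 192

φ(221) = 192


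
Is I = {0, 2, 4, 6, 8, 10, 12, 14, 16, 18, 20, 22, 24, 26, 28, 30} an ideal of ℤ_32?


Check ideal conditions for I = {0, 2, 4, 6, 8, 10, 12, 14, 16, 18, 20, 22, 24, 26, 28, 30} in ℤ_32:
(1) I is an additive subgroup? Yes
(2) For r ∈ ℤ_32 and a ∈ I: r·a ∈ I? Yes

Yes, I is an ideal of ℤ_32


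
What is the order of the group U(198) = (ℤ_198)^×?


U(n) is the group of units mod n; |U(n)| = φ(n)
|U(198)| = φ(198) = 60

|U(198) = (ℤ_198)^×| = 60


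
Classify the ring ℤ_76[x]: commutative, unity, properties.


ℤ_76 has zero divisors (2·38 ≡ 0), and these lift to constant zero divisors in ℤ_76[x]; so not an integral domain
Commutative: Yes
Integral domain: No
Has unity: Yes

ℤ_76[x]: Commutative=Yes, Unity=Yes


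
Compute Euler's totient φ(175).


Factor n: 175 = 5^2 × 7
φ(n) = n · ∏(1 - 1/p) over distinct primes p | n
φ(175) = 175 · (1 - 1/5) · (1 - 1/7) = 120

φ(175) = 120


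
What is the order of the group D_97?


|D_n| = 2n (n rotations and n reflections)
|D_97| = 2×97 = 194

|D_97| = 194


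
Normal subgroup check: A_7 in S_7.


H = A_7 in S_7
A_7 has index 2 in S_7, and every subgroup of index 2 is normal

Yes, normal subgroup


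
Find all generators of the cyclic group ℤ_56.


g generates ℤ_n iff gcd(g,n) = 1
Prime factors of 56: 2, 7
Generators are g ∈ {1,...,55} not divisible by any of these primes.
Generators: {1, 3, 5, 9, 11, 13, 15, 17, 19, 23, 25, 27, 29, 31, 33, 37, 39, 41, 43, 45, 47, 51, 53, 55}
Number of generators = φ(56) = 24

Generators of ℤ_56 = {1, 3, 5, 9, 11, 13, 15, 17, 19, 23, 25, 27, 29, 31, 33, 37, 39, 41, 43, 45, 47, 51, 53, 55}


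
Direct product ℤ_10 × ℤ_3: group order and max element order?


|ℤ_10 × ℤ_3| = 10 × 3 = 30
Max element order = lcm(10,3) = 30
Cyclic? Yes (gcd=1)

|ℤ_10×ℤ_3| = 30, max element order = 30


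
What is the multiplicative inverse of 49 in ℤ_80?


Use the extended Euclidean algorithm to write 1 = 49·s + 80·t; then s mod 80 is the inverse.
Euclidean algorithm:
  49 = 0·80 + 49
  80 = 1·49 + 31
  49 = 1·31 + 18
  31 = 1·18 + 13
  18 = 1·13 + 5
  13 = 2·5 + 3
  5 = 1·3 + 2
  3 = 1·2 + 1
  2 = 2·1 + 0
gcd(49,80) = 1
Back-substitution gives: 49·(-31) + 80·(19) = 1
So 49⁻¹ ≡ -31 ≡ 49 (mod 80)
Check: 49 × 49 = 2401 ≡ 1 (mod 80) ✓

49⁻¹ ≡ 49 (mod 80)


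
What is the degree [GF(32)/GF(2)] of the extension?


GF(32) = GF(2^5), so the extension degree is 5

[GF(32)/GF(2)] = 5


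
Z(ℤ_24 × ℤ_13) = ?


Z(G) = {g ∈ G | gx = xg for all x ∈ G}
Direct product of abelian groups is abelian, so Z(G) = G

Z(ℤ_24 × ℤ_13) = ℤ_24 × ℤ_13


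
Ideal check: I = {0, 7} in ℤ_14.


Check ideal conditions for I = {0, 7} in ℤ_14:
(1) I is an additive subgroup? Yes
(2) For r ∈ ℤ_14 and a ∈ I: r·a ∈ I? Yes

Yes, I is an ideal of ℤ_14


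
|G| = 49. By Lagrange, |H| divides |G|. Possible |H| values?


Lagrange's theorem: |H| divides |G|
|G| = 49
Divisors of 49: 1, 7, 49

Possible subgroup orders: {1, 7, 49}


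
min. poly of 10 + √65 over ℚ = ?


Let α = 10 + √65. Then α - 10 = √65, so (α - 10)² = 65, giving α² - 20α + 35 = 0. Degree 2 and α ∉ ℚ, so this is the minimal polynomial.

Minimal polynomial: x² - 20x + 35


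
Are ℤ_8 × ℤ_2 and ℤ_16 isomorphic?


Comparing ℤ_8 × ℤ_2 and ℤ_16:
gcd(8,2) = 2 ≠ 1. Max element order in ℤ_8×ℤ_2 is lcm(8,2) = 8 < 16, so it has no element of order 16

No, ℤ_8 × ℤ_2 ≇ ℤ_16


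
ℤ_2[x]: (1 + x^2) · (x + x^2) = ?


Expand and collect like terms; reduce coefficients mod 2:
x^0: 1·0 = 0 ≡ 0 (mod 2)
x^1: 1·1 + 0·0 = 1 ≡ 1 (mod 2)
x^2: 1·1 + 0·1 + 1·0 = 1 ≡ 1 (mod 2)
x^3: 0·1 + 1·1 = 1 ≡ 1 (mod 2)
x^4: 1·1 = 1 ≡ 1 (mod 2)
Result: x + x^2 + x^3 + x^4

f · g = x + x^2 + x^3 + x^4


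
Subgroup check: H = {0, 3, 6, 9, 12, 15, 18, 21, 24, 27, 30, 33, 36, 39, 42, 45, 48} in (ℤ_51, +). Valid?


Subgroup test for H = {0, 3, 6, 9, 12, 15, 18, 21, 24, 27, 30, 33, 36, 39, 42, 45, 48} in (ℤ_51, +):
(1) 0 ∈ H? Yes
(2) Closure: for all a,b ∈ H, (a+b) mod 51 ∈ H? Yes
(3) Inverses: for all a ∈ H, -a mod 51 ∈ H? Yes

Yes, H is a subgroup of ℤ_51


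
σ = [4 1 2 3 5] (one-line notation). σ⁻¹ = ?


To find σ⁻¹, swap domain and range:
σ(1) = 4 → σ⁻¹(4) = 1
σ(2) = 1 → σ⁻¹(1) = 2
σ(3) = 2 → σ⁻¹(2) = 3
σ(4) = 3 → σ⁻¹(3) = 4
σ(5) = 5 → σ⁻¹(5) = 5

σ⁻¹ = [2 3 4 1 5]


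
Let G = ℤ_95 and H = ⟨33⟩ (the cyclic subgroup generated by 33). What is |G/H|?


|⟨33⟩| = n / gcd(33, 95) = 95 / 1 = 95
H is normal (ℤ_95 is abelian).
|G/H| = |G| / |H| = 95 / 95 = 1

|G/H| = 1


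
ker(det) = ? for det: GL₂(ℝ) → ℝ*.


Kernel = preimage of identity
ker(det) = {A | det(A) = 1} = SL₂(ℝ)

ker(det) = SL₂(ℝ)


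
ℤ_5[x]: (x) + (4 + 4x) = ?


Add coefficients mod 5:
x^0: 0 + 4 = 4 (mod 5)
x^1: 1 + 4 = 0 (mod 5)
Result: 4

f + g = 4


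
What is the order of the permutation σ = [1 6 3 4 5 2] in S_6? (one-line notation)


Cycle decomposition: (2 6)
Cycle lengths: 2
Order = lcm(2) = 2

ord(σ) = 2


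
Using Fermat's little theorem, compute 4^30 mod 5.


Fermat's little theorem: if p is prime and gcd(a,p)=1, then a^(p-1) ≡ 1 (mod p)
p = 5 is prime, gcd(4,5) = 1
Reduce exponent: 30 mod 4 = 2
So 4^30 ≡ 4^2 (mod 5)
4^2 mod 5 = 1

4^30 ≡ 1 (mod 5)


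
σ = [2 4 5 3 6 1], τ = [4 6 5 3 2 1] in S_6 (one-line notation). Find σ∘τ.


σ∘τ: apply τ first, then σ
1 →τ 4 →σ 3
2 →τ 6 →σ 1
3 →τ 5 →σ 6
4 →τ 3 →σ 5
5 →τ 2 →σ 4
6 →τ 1 →σ 2

σ∘τ = [3 1 6 5 4 2]


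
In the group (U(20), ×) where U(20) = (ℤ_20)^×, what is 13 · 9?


Operation: multiplication mod 20
13 · 9 = (a × b) mod 20 with a = 13, b = 9

13 · 9 = 17


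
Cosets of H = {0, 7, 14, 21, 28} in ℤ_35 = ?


H = {0, 7, 14, 21, 28}, |H| = 5
Number of cosets = |G|/|H| = 35/5 = 7
0 + H = {0, 7, 14, 21, 28}
1 + H = {1, 8, 15, 22, 29}
2 + H = {2, 9, 16, 23, 30}
3 + H = {3, 10, 17, 24, 31}
4 + H = {4, 11, 18, 25, 32}
5 + H = {5, 12, 19, 26, 33}
6 + H = {6, 13, 20, 27, 34}

Cosets: 0+H={0,7,14,21,28}; 1+H={1,8,15,22,29}; 2+H={2,9,16,23,30}; 3+H={3,10,17,24,31}; 4+H={4,11,18,25,32}; 5+H={5,12,19,26,33}; 6+H={6,13,20,27,34}


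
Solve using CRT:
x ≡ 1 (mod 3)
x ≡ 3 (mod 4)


m₁ = 3, m₂ = 4, gcd = 1, so CRT applies. M = m₁·m₂ = 12
Let M₁ = M/m₁ = 4, M₂ = M/m₂ = 3
Find y₁ ≡ M₁⁻¹ (mod m₁): 4⁻¹ ≡ 1 (mod 3)
Find y₂ ≡ M₂⁻¹ (mod m₂): 3⁻¹ ≡ 3 (mod 4)
x = a₁·M₁·y₁ + a₂·M₂·y₂ = 1·4·1 + 3·3·3 = 31
Reduce mod 12: x ≡ 7
Check: 7 mod 3 = 1 ✓, 7 mod 4 = 3 ✓

x ≡ 7 (mod 12)


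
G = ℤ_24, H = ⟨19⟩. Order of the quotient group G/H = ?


|⟨19⟩| = n / gcd(19, 24) = 24 / 1 = 24
H is normal (ℤ_24 is abelian).
|G/H| = |G| / |H| = 24 / 24 = 1

|G/H| = 1


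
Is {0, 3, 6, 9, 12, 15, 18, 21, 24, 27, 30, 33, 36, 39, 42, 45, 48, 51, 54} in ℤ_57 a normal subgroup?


H = {0, 3, 6, 9, 12, 15, 18, 21, 24, 27, 30, 33, 36, 39, 42, 45, 48, 51, 54} in ℤ_57
ℤ_57 is abelian; every subgroup of an abelian group is normal

Yes, normal subgroup


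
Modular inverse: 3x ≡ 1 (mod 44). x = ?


Use the extended Euclidean algorithm to write 1 = 3·s + 44·t; then s mod 44 is the inverse.
Euclidean algorithm:
  3 = 0·44 + 3
  44 = 14·3 + 2
  3 = 1·2 + 1
  2 = 2·1 + 0
gcd(3,44) = 1
Back-substitution gives: 3·(15) + 44·(-1) = 1
So 3⁻¹ ≡ 15 ≡ 15 (mod 44)
Check: 3 × 15 = 45 ≡ 1 (mod 44) ✓

3⁻¹ ≡ 15 (mod 44)


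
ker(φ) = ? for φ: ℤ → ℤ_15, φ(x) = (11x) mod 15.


Kernel = preimage of identity
ker(φ) = {x ∈ ℤ : 11x ≡ 0 (mod 15)}. gcd(11,15) = 1, so 11x ≡ 0 (mod 15) ⟺ x ≡ 0 (mod 15/1 = 15). Hence ker(φ) = 15ℤ

ker(φ) = 15ℤ


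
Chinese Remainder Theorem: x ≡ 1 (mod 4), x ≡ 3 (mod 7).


m₁ = 4, m₂ = 7, gcd = 1, so CRT applies. M = m₁·m₂ = 28
Let M₁ = M/m₁ = 7, M₂ = M/m₂ = 4
Find y₁ ≡ M₁⁻¹ (mod m₁): 7⁻¹ ≡ 3 (mod 4)
Find y₂ ≡ M₂⁻¹ (mod m₂): 4⁻¹ ≡ 2 (mod 7)
x = a₁·M₁·y₁ + a₂·M₂·y₂ = 1·7·3 + 3·4·2 = 45
Reduce mod 28: x ≡ 17
Check: 17 mod 4 = 1 ✓, 17 mod 7 = 3 ✓

x ≡ 17 (mod 28)


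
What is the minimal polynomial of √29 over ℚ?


√29 satisfies x² - 29 = 0, irreducible over ℚ since 29 is squarefree

Minimal polynomial: x² - 29


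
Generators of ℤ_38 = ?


g generates ℤ_n iff gcd(g,n) = 1
Prime factors of 38: 2, 19
Generators are g ∈ {1,...,37} not divisible by any of these primes.
Generators: {1, 3, 5, 7, 9, 11, 13, 15, 17, 21, 23, 25, 27, 29, 31, 33, 35, 37}
Number of generators = φ(38) = 18

Generators of ℤ_38 = {1, 3, 5, 7, 9, 11, 13, 15, 17, 21, 23, 25, 27, 29, 31, 33, 35, 37}


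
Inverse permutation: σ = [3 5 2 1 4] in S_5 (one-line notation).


To find σ⁻¹, swap domain and range:
σ(1) = 3 → σ⁻¹(3) = 1
σ(2) = 5 → σ⁻¹(5) = 2
σ(3) = 2 → σ⁻¹(2) = 3
σ(4) = 1 → σ⁻¹(1) = 4
σ(5) = 4 → σ⁻¹(4) = 5

σ⁻¹ = [4 3 1 5 2]


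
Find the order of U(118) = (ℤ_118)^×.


U(n) is the group of units mod n; |U(n)| = φ(n)
|U(118)| = φ(118) = 58

|U(118) = (ℤ_118)^×| = 58


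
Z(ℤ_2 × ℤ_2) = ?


Z(G) = {g ∈ G | gx = xg for all x ∈ G}
Direct product of abelian groups is abelian, so Z(G) = G

Z(ℤ_2 × ℤ_2) = ℤ_2 × ℤ_2


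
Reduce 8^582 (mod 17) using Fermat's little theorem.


Fermat's little theorem: if p is prime and gcd(a,p)=1, then a^(p-1) ≡ 1 (mod p)
p = 17 is prime, gcd(8,17) = 1
Reduce exponent: 582 mod 16 = 6
So 8^582 ≡ 8^6 (mod 17)
8^6 mod 17 = 4

8^582 ≡ 4 (mod 17)


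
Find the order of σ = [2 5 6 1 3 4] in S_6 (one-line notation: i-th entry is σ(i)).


Cycle decomposition: (1 2 5 3 6 4)
Cycle lengths: 6
Order = lcm(6) = 6

ord(σ) = 6


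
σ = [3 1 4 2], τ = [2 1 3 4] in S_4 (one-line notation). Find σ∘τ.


σ∘τ: apply τ first, then σ
1 →τ 2 →σ 1
2 →τ 1 →σ 3
3 →τ 3 →σ 4
4 →τ 4 →σ 2

σ∘τ = [1 3 4 2]


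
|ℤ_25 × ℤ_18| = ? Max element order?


|ℤ_25 × ℤ_18| = 25 × 18 = 450
Max element order = lcm(25,18) = 450
Cyclic? Yes (gcd=1)

|ℤ_25×ℤ_18| = 450, max element order = 450


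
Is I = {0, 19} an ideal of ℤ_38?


Check ideal conditions for I = {0, 19} in ℤ_38:
(1) I is an additive subgroup? Yes
(2) For r ∈ ℤ_38 and a ∈ I: r·a ∈ I? Yes

Yes, I is an ideal of ℤ_38


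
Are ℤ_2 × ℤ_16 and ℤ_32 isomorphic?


Comparing ℤ_2 × ℤ_16 and ℤ_32:
gcd(2,16) = 2 ≠ 1. Max element order in ℤ_2×ℤ_16 is lcm(2,16) = 16 < 32, so it has no element of order 32

No, ℤ_2 × ℤ_16 ≇ ℤ_32


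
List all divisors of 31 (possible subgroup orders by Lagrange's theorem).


Lagrange's theorem: |H| divides |G|
|G| = 31
Divisors of 31: 1, 31

Possible subgroup orders: {1, 31}


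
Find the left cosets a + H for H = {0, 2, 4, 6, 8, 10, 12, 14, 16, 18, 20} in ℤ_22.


H = {0, 2, 4, 6, 8, 10, 12, 14, 16, 18, 20}, |H| = 11
Number of cosets = |G|/|H| = 22/11 = 2
0 + H = {0, 2, 4, 6, 8, 10, 12, 14, 16, 18, 20}
1 + H = {1, 3, 5, 7, 9, 11, 13, 15, 17, 19, 21}

Cosets: 0+H={0,2,4,6,8,10,12,14,16,18,20}; 1+H={1,3,5,7,9,11,13,15,17,19,21}


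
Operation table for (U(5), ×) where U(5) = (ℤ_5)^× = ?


Elements: {1, 2, 3, 4}
Operation: multiplication mod 5
Entry (a, b) = (a × b) mod 5

Cayley table:
  | 1 | 2 | 3 | 4
1 | 1 | 2 | 3 | 4
2 | 2 | 4 | 1 | 3
3 | 3 | 1 | 4 | 2
4 | 4 | 3 | 2 | 1


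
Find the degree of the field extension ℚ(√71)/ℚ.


√71 has minimal polynomial x² - 71 (irreducible over ℚ since 71 is squarefree)

[ℚ(√71)/ℚ] = 2


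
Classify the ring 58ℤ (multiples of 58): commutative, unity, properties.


58ℤ is a commutative ring under +,× but has no multiplicative identity (1 ∉ 58ℤ); it has no zero divisors, but without unity it is not an integral domain
Commutative: Yes
Integral domain: No
Has unity: No

58ℤ (multiples of 58): Commutative=Yes, Unity=No


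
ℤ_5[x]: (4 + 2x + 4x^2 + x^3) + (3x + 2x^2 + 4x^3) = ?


Add coefficients mod 5:
x^0: 4 + 0 = 4 (mod 5)
x^1: 2 + 3 = 0 (mod 5)
x^2: 4 + 2 = 1 (mod 5)
x^3: 1 + 4 = 0 (mod 5)
Result: 4 + x^2

f + g = 4 + x^2


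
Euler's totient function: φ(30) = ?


φ(n) = count of k ∈ {1,...,n} with gcd(k,n)=1
Coprimes to 30: {1, 7, 11, 13, 17, 19, 23, 29}
Count: 8

φ(30) = 8


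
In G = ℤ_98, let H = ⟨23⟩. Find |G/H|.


|⟨23⟩| = n / gcd(23, 98) = 98 / 1 = 98
H is normal (ℤ_98 is abelian).
|G/H| = |G| / |H| = 98 / 98 = 1

|G/H| = 1


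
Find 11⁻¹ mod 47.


Use the extended Euclidean algorithm to write 1 = 11·s + 47·t; then s mod 47 is the inverse.
Euclidean algorithm:
  11 = 0·47 + 11
  47 = 4·11 + 3
  11 = 3·3 + 2
  3 = 1·2 + 1
  2 = 2·1 + 0
gcd(11,47) = 1
Back-substitution gives: 11·(-17) + 47·(4) = 1
So 11⁻¹ ≡ -17 ≡ 30 (mod 47)
Check: 11 × 30 = 330 ≡ 1 (mod 47) ✓

11⁻¹ ≡ 30 (mod 47)


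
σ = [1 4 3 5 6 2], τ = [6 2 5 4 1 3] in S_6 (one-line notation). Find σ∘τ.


σ∘τ: apply τ first, then σ
1 →τ 6 →σ 2
2 →τ 2 →σ 4
3 →τ 5 →σ 6
4 →τ 4 →σ 5
5 →τ 1 →σ 1
6 →τ 3 →σ 3

σ∘τ = [2 4 6 5 1 3]


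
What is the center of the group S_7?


Z(G) = {g ∈ G | gx = xg for all x ∈ G}
S_n is non-abelian for n ≥ 3; Z(S_7) is trivial

Z(S_7) = {e}


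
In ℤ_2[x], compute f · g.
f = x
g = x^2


Expand and collect like terms; reduce coefficients mod 2:
x^0: 0·0 = 0 ≡ 0 (mod 2)
x^1: 0·0 + 1·0 = 0 ≡ 0 (mod 2)
x^2: 0·1 + 1·0 = 0 ≡ 0 (mod 2)
x^3: 1·1 = 1 ≡ 1 (mod 2)
Result: x^3

f · g = x^3


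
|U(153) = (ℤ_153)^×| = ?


U(n) is the group of units mod n; |U(n)| = φ(n)
|U(153)| = φ(153) = 96

|U(153) = (ℤ_153)^×| = 96


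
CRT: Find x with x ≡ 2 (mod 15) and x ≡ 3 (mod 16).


m₁ = 15, m₂ = 16, gcd = 1, so CRT applies. M = m₁·m₂ = 240
Let M₁ = M/m₁ = 16, M₂ = M/m₂ = 15
Find y₁ ≡ M₁⁻¹ (mod m₁): 16⁻¹ ≡ 1 (mod 15)
Find y₂ ≡ M₂⁻¹ (mod m₂): 15⁻¹ ≡ 15 (mod 16)
x = a₁·M₁·y₁ + a₂·M₂·y₂ = 2·16·1 + 3·15·15 = 707
Reduce mod 240: x ≡ 227
Check: 227 mod 15 = 2 ✓, 227 mod 16 = 3 ✓

x ≡ 227 (mod 240)


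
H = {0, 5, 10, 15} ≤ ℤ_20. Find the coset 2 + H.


2 + H = {2 + h (mod 20) : h ∈ H}
2+0=2, 2+5=7, 2+10=12, 2+15=17

2 + H = {2, 7, 12, 17}


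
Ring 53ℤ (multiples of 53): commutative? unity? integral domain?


53ℤ is a commutative ring under +,× but has no multiplicative identity (1 ∉ 53ℤ); it has no zero divisors, but without unity it is not an integral domain
Commutative: Yes
Integral domain: No
Has unity: No

53ℤ (multiples of 53): Commutative=Yes, Unity=No


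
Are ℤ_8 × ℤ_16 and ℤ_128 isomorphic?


Comparing ℤ_8 × ℤ_16 and ℤ_128:
gcd(8,16) = 8 ≠ 1. Max element order in ℤ_8×ℤ_16 is lcm(8,16) = 16 < 128, so it has no element of order 128

No, ℤ_8 × ℤ_16 ≇ ℤ_128


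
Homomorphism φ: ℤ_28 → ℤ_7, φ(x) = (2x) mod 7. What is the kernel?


Kernel = preimage of identity
ker(φ) = {x ∈ ℤ_28 : 2x ≡ 0 (mod 7)}. Since 7 | 28, φ is well-defined. The kernel is the cyclic subgroup ⟨7⟩ of ℤ_28 (order 4), i.e. {0, 7, 14, 21}

ker(φ) = {0, 7, 14, 21}


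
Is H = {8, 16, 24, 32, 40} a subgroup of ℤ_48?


Subgroup test for H = {8, 16, 24, 32, 40} in (ℤ_48, +):
(1) 0 ∈ H? No
(2) Closure: for all a,b ∈ H, (a+b) mod 48 ∈ H? No  [counterexample: 8 + 40 = 0 ∉ H]
(3) Inverses: for all a ∈ H, -a mod 48 ∈ H? Yes

No, H is not a subgroup of ℤ_48


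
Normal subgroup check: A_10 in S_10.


H = A_10 in S_10
A_10 has index 2 in S_10, and every subgroup of index 2 is normal

Yes, normal subgroup


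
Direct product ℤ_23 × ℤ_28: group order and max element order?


|ℤ_23 × ℤ_28| = 23 × 28 = 644
Max element order = lcm(23,28) = 644
Cyclic? Yes (gcd=1)

|ℤ_23×ℤ_28| = 644, max element order = 644


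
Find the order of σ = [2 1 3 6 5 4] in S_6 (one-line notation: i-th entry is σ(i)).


Cycle decomposition: (1 2) (4 6)
Cycle lengths: 2, 2
Order = lcm(2, 2) = 2

ord(σ) = 2


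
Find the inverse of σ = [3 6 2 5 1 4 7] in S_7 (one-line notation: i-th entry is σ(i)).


To find σ⁻¹, swap domain and range:
σ(1) = 3 → σ⁻¹(3) = 1
σ(2) = 6 → σ⁻¹(6) = 2
σ(3) = 2 → σ⁻¹(2) = 3
σ(4) = 5 → σ⁻¹(5) = 4
σ(5) = 1 → σ⁻¹(1) = 5
σ(6) = 4 → σ⁻¹(4) = 6
σ(7) = 7 → σ⁻¹(7) = 7

σ⁻¹ = [5 3 1 6 4 2 7]


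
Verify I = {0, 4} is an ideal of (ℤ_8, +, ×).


Check ideal conditions for I = {0, 4} in ℤ_8:
(1) I is an additive subgroup? Yes
(2) For r ∈ ℤ_8 and a ∈ I: r·a ∈ I? Yes

Yes, I is an ideal of ℤ_8


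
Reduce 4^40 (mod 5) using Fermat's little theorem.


Fermat's little theorem: if p is prime and gcd(a,p)=1, then a^(p-1) ≡ 1 (mod p)
p = 5 is prime, gcd(4,5) = 1
Reduce exponent: 40 mod 4 = 0
So 4^40 ≡ 4^0 (mod 5)
4^0 = 1

4^40 ≡ 1 (mod 5)


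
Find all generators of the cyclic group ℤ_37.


g generates ℤ_n iff gcd(g,n) = 1
Prime factors of 37: 37
Generators are g ∈ {1,...,36} not divisible by any of these primes.
Generators: {1, 2, 3, 4, 5, 6, 7, 8, 9, 10, 11, 12, 13, 14, 15, 16, 17, 18, 19, 20, 21, 22, 23, 24, 25, 26, 27, 28, 29, 30, 31, 32, 33, 34, 35, 36}
Number of generators = φ(37) = 36

Generators of ℤ_37 = {1, 2, 3, 4, 5, 6, 7, 8, 9, 10, 11, 12, 13, 14, 15, 16, 17, 18, 19, 20, 21, 22, 23, 24, 25, 26, 27, 28, 29, 30, 31, 32, 33, 34, 35, 36}


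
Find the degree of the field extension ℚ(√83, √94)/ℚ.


[ℚ(√83,√94):ℚ] = [ℚ(√83,√94):ℚ(√83)]·[ℚ(√83):ℚ] = 2·2 = 4

[ℚ(√83, √94)/ℚ] = 4


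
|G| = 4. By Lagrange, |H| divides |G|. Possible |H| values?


Lagrange's theorem: |H| divides |G|
|G| = 4
Divisors of 4: 1, 2, 4

Possible subgroup orders: {1, 2, 4}


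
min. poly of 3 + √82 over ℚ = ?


Let α = 3 + √82. Then α - 3 = √82, so (α - 3)² = 82, giving α² - 6α - 73 = 0. Degree 2 and α ∉ ℚ, so this is the minimal polynomial.

Minimal polynomial: x² - 6x - 73


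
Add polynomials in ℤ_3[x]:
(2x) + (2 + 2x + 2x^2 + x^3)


Add coefficients mod 3:
x^0: 0 + 2 = 2 (mod 3)
x^1: 2 + 2 = 1 (mod 3)
x^2: 0 + 2 = 2 (mod 3)
x^3: 0 + 1 = 1 (mod 3)
Result: 2 + x + 2x^2 + x^3

f + g = 2 + x + 2x^2 + x^3


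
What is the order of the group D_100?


|D_n| = 2n (n rotations and n reflections)
|D_100| = 2×100 = 200

|D_100| = 200


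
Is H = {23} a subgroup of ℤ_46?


Subgroup test for H = {23} in (ℤ_46, +):
(1) 0 ∈ H? No
(2) Closure: for all a,b ∈ H, (a+b) mod 46 ∈ H? No  [counterexample: 23 + 23 = 0 ∉ H]
(3) Inverses: for all a ∈ H, -a mod 46 ∈ H? Yes

No, H is not a subgroup of ℤ_46


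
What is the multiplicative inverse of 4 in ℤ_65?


Use the extended Euclidean algorithm to write 1 = 4·s + 65·t; then s mod 65 is the inverse.
Euclidean algorithm:
  4 = 0·65 + 4
  65 = 16·4 + 1
  4 = 4·1 + 0
gcd(4,65) = 1
Back-substitution gives: 4·(-16) + 65·(1) = 1
So 4⁻¹ ≡ -16 ≡ 49 (mod 65)
Check: 4 × 49 = 196 ≡ 1 (mod 65) ✓

4⁻¹ ≡ 49 (mod 65)


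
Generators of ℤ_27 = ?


g generates ℤ_n iff gcd(g,n) = 1
Prime factors of 27: 3
Generators are g ∈ {1,...,26} not divisible by any of these primes.
Generators: {1, 2, 4, 5, 7, 8, 10, 11, 13, 14, 16, 17, 19, 20, 22, 23, 25, 26}
Number of generators = φ(27) = 18

Generators of ℤ_27 = {1, 2, 4, 5, 7, 8, 10, 11, 13, 14, 16, 17, 19, 20, 22, 23, 25, 26}


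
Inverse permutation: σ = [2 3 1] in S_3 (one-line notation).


To find σ⁻¹, swap domain and range:
σ(1) = 2 → σ⁻¹(2) = 1
σ(2) = 3 → σ⁻¹(3) = 2
σ(3) = 1 → σ⁻¹(1) = 3

σ⁻¹ = [3 1 2]


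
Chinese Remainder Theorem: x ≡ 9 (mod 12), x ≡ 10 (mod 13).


m₁ = 12, m₂ = 13, gcd = 1, so CRT applies. M = m₁·m₂ = 156
Let M₁ = M/m₁ = 13, M₂ = M/m₂ = 12
Find y₁ ≡ M₁⁻¹ (mod m₁): 13⁻¹ ≡ 1 (mod 12)
Find y₂ ≡ M₂⁻¹ (mod m₂): 12⁻¹ ≡ 12 (mod 13)
x = a₁·M₁·y₁ + a₂·M₂·y₂ = 9·13·1 + 10·12·12 = 1557
Reduce mod 156: x ≡ 153
Check: 153 mod 12 = 9 ✓, 153 mod 13 = 10 ✓

x ≡ 153 (mod 156)


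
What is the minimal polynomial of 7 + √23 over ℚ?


Let α = 7 + √23. Then α - 7 = √23, so (α - 7)² = 23, giving α² - 14α + 26 = 0. Degree 2 and α ∉ ℚ, so this is the minimal polynomial.

Minimal polynomial: x² - 14x + 26


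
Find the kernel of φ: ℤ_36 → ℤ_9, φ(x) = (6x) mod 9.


Kernel = preimage of identity
ker(φ) = {x ∈ ℤ_36 : 6x ≡ 0 (mod 9)}. Since 9 | 36, φ is well-defined. The kernel is the cyclic subgroup ⟨3⟩ of ℤ_36 (order 12), i.e. {0, 3, 6, 9, 12, 15, 18, 21, 24, 27, 30, 33}

ker(φ) = {0, 3, 6, 9, 12, 15, 18, 21, 24, 27, 30, 33}


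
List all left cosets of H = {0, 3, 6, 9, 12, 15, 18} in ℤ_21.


H = {0, 3, 6, 9, 12, 15, 18}, |H| = 7
Number of cosets = |G|/|H| = 21/7 = 3
0 + H = {0, 3, 6, 9, 12, 15, 18}
1 + H = {1, 4, 7, 10, 13, 16, 19}
2 + H = {2, 5, 8, 11, 14, 17, 20}

Cosets: 0+H={0,3,6,9,12,15,18}; 1+H={1,4,7,10,13,16,19}; 2+H={2,5,8,11,14,17,20}


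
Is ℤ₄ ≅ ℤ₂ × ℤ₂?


Comparing ℤ₄ and ℤ₂ × ℤ₂:
ℤ₄ has an element of order 4; ℤ₂×ℤ₂ has exponent 2

No, ℤ₄ ≇ ℤ₂ × ℤ₂


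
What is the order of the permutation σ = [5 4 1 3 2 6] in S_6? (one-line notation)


Cycle decomposition: (1 5 2 4 3)
Cycle lengths: 5
Order = lcm(5) = 5

ord(σ) = 5


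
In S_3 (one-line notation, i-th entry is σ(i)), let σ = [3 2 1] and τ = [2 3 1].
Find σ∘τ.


σ∘τ: apply τ first, then σ
1 →τ 2 →σ 2
2 →τ 3 →σ 1
3 →τ 1 →σ 3

σ∘τ = [2 1 3]


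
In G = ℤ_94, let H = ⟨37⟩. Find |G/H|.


|⟨37⟩| = n / gcd(37, 94) = 94 / 1 = 94
H is normal (ℤ_94 is abelian).
|G/H| = |G| / |H| = 94 / 94 = 1

|G/H| = 1


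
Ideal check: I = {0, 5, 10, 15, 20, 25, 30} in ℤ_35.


Check ideal conditions for I = {0, 5, 10, 15, 20, 25, 30} in ℤ_35:
(1) I is an additive subgroup? Yes
(2) For r ∈ ℤ_35 and a ∈ I: r·a ∈ I? Yes

Yes, I is an ideal of ℤ_35


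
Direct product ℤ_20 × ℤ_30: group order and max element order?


|ℤ_20 × ℤ_30| = 20 × 30 = 600
Max element order = lcm(20,30) = 60
Cyclic? No (gcd=10)

|ℤ_20×ℤ_30| = 600, max element order = 60


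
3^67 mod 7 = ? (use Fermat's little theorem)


Fermat's little theorem: if p is prime and gcd(a,p)=1, then a^(p-1) ≡ 1 (mod p)
p = 7 is prime, gcd(3,7) = 1
Reduce exponent: 67 mod 6 = 1
So 3^67 ≡ 3^1 (mod 7)
3^1 mod 7 = 3

3^67 ≡ 3 (mod 7)


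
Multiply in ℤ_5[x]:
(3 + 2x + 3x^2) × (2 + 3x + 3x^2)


Expand and collect like terms; reduce coefficients mod 5:
x^0: 3·2 = 6 ≡ 1 (mod 5)
x^1: 3·3 + 2·2 = 13 ≡ 3 (mod 5)
x^2: 3·3 + 2·3 + 3·2 = 21 ≡ 1 (mod 5)
x^3: 2·3 + 3·3 = 15 ≡ 0 (mod 5)
x^4: 3·3 = 9 ≡ 4 (mod 5)
Result: 1 + 3x + x^2 + 4x^4

f · g = 1 + 3x + x^2 + 4x^4


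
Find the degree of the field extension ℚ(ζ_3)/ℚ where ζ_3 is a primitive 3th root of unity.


[ℚ(ζ_n):ℚ] = deg Φ_n(x) = φ(n). Here φ(3) = 2

[ℚ(ζ_3)/ℚ where ζ_3 is a primitive 3th root of unity] = 2


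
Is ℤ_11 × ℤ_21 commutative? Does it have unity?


Direct product ring; commutative with unity (1,1); but (1,0)·(0,1) = (0,0) gives zero divisors, so not an integral domain
Commutative: Yes
Integral domain: No
Has unity: Yes

ℤ_11 × ℤ_21: Commutative=Yes, Unity=Yes


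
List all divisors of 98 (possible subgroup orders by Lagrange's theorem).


Lagrange's theorem: |H| divides |G|
|G| = 98
Divisors of 98: 1, 2, 7, 14, 49, 98

Possible subgroup orders: {1, 2, 7, 14, 49, 98}


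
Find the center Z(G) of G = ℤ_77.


Z(G) = {g ∈ G | gx = xg for all x ∈ G}
ℤ_77 is abelian, so Z(G) = G

Z(ℤ_77) = ℤ_77


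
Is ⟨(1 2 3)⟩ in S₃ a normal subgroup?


H = ⟨(1 2 3)⟩ in S₃
⟨(1 2 3)⟩ has order 3 and index 2 in S₃; index-2 subgroups are normal

Yes, normal subgroup


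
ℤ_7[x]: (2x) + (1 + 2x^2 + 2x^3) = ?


Add coefficients mod 7:
x^0: 0 + 1 = 1 (mod 7)
x^1: 2 + 0 = 2 (mod 7)
x^2: 0 + 2 = 2 (mod 7)
x^3: 0 + 2 = 2 (mod 7)
Result: 1 + 2x + 2x^2 + 2x^3

f + g = 1 + 2x + 2x^2 + 2x^3


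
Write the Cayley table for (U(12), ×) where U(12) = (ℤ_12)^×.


Elements: {1, 5, 7, 11}
Operation: multiplication mod 12
Entry (a, b) = (a × b) mod 12

Cayley table:
   |  1 |  5 |  7 | 11
 1 |  1 |  5 |  7 | 11
 5 |  5 |  1 | 11 |  7
 7 |  7 | 11 |  1 |  5
11 | 11 |  7 |  5 |  1


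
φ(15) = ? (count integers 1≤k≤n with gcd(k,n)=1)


φ(n) = count of k ∈ {1,...,n} with gcd(k,n)=1
Coprimes to 15: {1, 2, 4, 7, 8, 11, 13, 14}
Count: 8

φ(15) = 8


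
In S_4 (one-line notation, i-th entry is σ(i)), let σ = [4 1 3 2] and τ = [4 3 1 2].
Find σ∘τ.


σ∘τ: apply τ first, then σ
1 →τ 4 →σ 2
2 →τ 3 →σ 3
3 →τ 1 →σ 4
4 →τ 2 →σ 1

σ∘τ = [2 3 4 1]


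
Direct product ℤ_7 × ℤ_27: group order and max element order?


|ℤ_7 × ℤ_27| = 7 × 27 = 189
Max element order = lcm(7,27) = 189
Cyclic? Yes (gcd=1)

|ℤ_7×ℤ_27| = 189, max element order = 189


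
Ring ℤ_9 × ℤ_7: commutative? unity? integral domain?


Direct product ring; commutative with unity (1,1); but (1,0)·(0,1) = (0,0) gives zero divisors, so not an integral domain
Commutative: Yes
Integral domain: No
Has unity: Yes

ℤ_9 × ℤ_7: Commutative=Yes, Unity=Yes


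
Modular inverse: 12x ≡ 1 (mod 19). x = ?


Use the extended Euclidean algorithm to write 1 = 12·s + 19·t; then s mod 19 is the inverse.
Euclidean algorithm:
  12 = 0·19 + 12
  19 = 1·12 + 7
  12 = 1·7 + 5
  7 = 1·5 + 2
  5 = 2·2 + 1
  2 = 2·1 + 0
gcd(12,19) = 1
Back-substitution gives: 12·(8) + 19·(-5) = 1
So 12⁻¹ ≡ 8 ≡ 8 (mod 19)
Check: 12 × 8 = 96 ≡ 1 (mod 19) ✓

12⁻¹ ≡ 8 (mod 19)


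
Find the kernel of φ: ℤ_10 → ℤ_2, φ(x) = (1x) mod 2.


Kernel = preimage of identity
ker(φ) = {x ∈ ℤ_10 : 1x ≡ 0 (mod 2)}. Since 2 | 10, φ is well-defined. The kernel is the cyclic subgroup ⟨2⟩ of ℤ_10 (order 5), i.e. {0, 2, 4, 6, 8}

ker(φ) = {0, 2, 4, 6, 8}


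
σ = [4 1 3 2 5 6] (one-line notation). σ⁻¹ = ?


To find σ⁻¹, swap domain and range:
σ(1) = 4 → σ⁻¹(4) = 1
σ(2) = 1 → σ⁻¹(1) = 2
σ(3) = 3 → σ⁻¹(3) = 3
σ(4) = 2 → σ⁻¹(2) = 4
σ(5) = 5 → σ⁻¹(5) = 5
σ(6) = 6 → σ⁻¹(6) = 6

σ⁻¹ = [2 4 3 1 5 6]


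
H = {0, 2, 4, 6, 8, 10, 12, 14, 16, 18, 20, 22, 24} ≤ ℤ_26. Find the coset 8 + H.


8 + H = {8 + h (mod 26) : h ∈ H}
8+0=8, 8+2=10, 8+4=12, 8+6=14, 8+8=16, 8+10=18, 8+12=20, 8+14=22, 8+16=24, 8+18=0, 8+20=2, 8+22=4, 8+24=6
8 + H = {0, 2, 4, 6, 8, 10, 12, 14, 16, 18, 20, 22, 24} = 0 + H

8 + H = {0, 2, 4, 6, 8, 10, 12, 14, 16, 18, 20, 22, 24}


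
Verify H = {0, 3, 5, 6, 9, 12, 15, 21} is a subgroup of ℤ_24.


Subgroup test for H = {0, 3, 5, 6, 9, 12, 15, 21} in (ℤ_24, +):
(1) 0 ∈ H? Yes
(2) Closure: for all a,b ∈ H, (a+b) mod 24 ∈ H? No  [counterexample: 3 + 5 = 8 ∉ H]
(3) Inverses: for all a ∈ H, -a mod 24 ∈ H? No

No, H is not a subgroup of ℤ_24


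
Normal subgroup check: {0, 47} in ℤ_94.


H = {0, 47} in ℤ_94
ℤ_94 is abelian; every subgroup of an abelian group is normal

Yes, normal subgroup


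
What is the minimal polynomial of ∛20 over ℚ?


∛20 satisfies x³ - 20 = 0, irreducible over ℚ (no rational root; 20 is not a perfect cube)

Minimal polynomial: x³ - 20


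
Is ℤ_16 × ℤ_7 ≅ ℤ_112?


Comparing ℤ_16 × ℤ_7 and ℤ_112:
gcd(16,7) = 1, so ℤ_16 × ℤ_7 ≅ ℤ_112 (CRT)

Yes, ℤ_16 × ℤ_7 ≅ ℤ_112


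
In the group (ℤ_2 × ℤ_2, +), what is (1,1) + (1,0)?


Operation: componentwise addition mod (2, 2)
(1,1) + (1,0) = ((a₁+b₁) mod 2, (a₂+b₂) mod 2) with a = (1,1), b = (1,0)

(1,1) + (1,0) = (0,1)


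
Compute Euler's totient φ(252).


Factor n: 252 = 2^2 × 3^2 × 7
φ(n) = n · ∏(1 - 1/p) over distinct primes p | n
φ(252) = 252 · (1 - 1/2) · (1 - 1/3) · (1 - 1/7) = 72

φ(252) = 72


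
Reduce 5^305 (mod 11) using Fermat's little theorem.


Fermat's little theorem: if p is prime and gcd(a,p)=1, then a^(p-1) ≡ 1 (mod p)
p = 11 is prime, gcd(5,11) = 1
Reduce exponent: 305 mod 10 = 5
So 5^305 ≡ 5^5 (mod 11)
5^5 mod 11 = 1

5^305 ≡ 1 (mod 11)


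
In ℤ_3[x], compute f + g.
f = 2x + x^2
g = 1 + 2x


Add coefficients mod 3:
x^0: 0 + 1 = 1 (mod 3)
x^1: 2 + 2 = 1 (mod 3)
x^2: 1 + 0 = 1 (mod 3)
Result: 1 + x + x^2

f + g = 1 + x + x^2


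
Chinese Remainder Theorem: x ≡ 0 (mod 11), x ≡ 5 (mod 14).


m₁ = 11, m₂ = 14, gcd = 1, so CRT applies. M = m₁·m₂ = 154
Let M₁ = M/m₁ = 14, M₂ = M/m₂ = 11
Find y₁ ≡ M₁⁻¹ (mod m₁): 14⁻¹ ≡ 4 (mod 11)
Find y₂ ≡ M₂⁻¹ (mod m₂): 11⁻¹ ≡ 9 (mod 14)
x = a₁·M₁·y₁ + a₂·M₂·y₂ = 0·14·4 + 5·11·9 = 495
Reduce mod 154: x ≡ 33
Check: 33 mod 11 = 0 ✓, 33 mod 14 = 5 ✓

x ≡ 33 (mod 154)


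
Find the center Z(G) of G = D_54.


Z(G) = {g ∈ G | gx = xg for all x ∈ G}
For even n, Z(D_n) = {e, r^(n/2)}: the 180° rotation r^27 commutes with every reflection and rotation

Z(D_54) = {e, r^27}


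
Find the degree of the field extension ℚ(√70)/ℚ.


√70 has minimal polynomial x² - 70 (irreducible over ℚ since 70 is squarefree)

[ℚ(√70)/ℚ] = 2


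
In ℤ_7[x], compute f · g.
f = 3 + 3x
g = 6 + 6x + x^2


Expand and collect like terms; reduce coefficients mod 7:
x^0: 3·6 = 18 ≡ 4 (mod 7)
x^1: 3·6 + 3·6 = 36 ≡ 1 (mod 7)
x^2: 3·1 + 3·6 = 21 ≡ 0 (mod 7)
x^3: 3·1 = 3 ≡ 3 (mod 7)
Result: 4 + x + 3x^3

f · g = 4 + x + 3x^3


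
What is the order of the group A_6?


|A_n| = n!/2 (even permutations)
|A_6| = 6!/2 = 720/2 = 360

|A_6| = 360


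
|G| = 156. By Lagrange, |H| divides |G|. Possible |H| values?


Lagrange's theorem: |H| divides |G|
|G| = 156
Divisors of 156: 1, 2, 3, 4, 6, 12, 13, 26, 39, 52, 78, 156

Possible subgroup orders: {1, 2, 3, 4, 6, 12, 13, 26, 39, 52, 78, 156}


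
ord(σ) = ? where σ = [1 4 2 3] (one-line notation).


Cycle decomposition: (2 4 3)
Cycle lengths: 3
Order = lcm(3) = 3

ord(σ) = 3


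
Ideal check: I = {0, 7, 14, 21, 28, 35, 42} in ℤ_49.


Check ideal conditions for I = {0, 7, 14, 21, 28, 35, 42} in ℤ_49:
(1) I is an additive subgroup? Yes
(2) For r ∈ ℤ_49 and a ∈ I: r·a ∈ I? Yes

Yes, I is an ideal of ℤ_49


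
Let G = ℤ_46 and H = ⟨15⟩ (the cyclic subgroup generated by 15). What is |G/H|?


|⟨15⟩| = n / gcd(15, 46) = 46 / 1 = 46
H is normal (ℤ_46 is abelian).
|G/H| = |G| / |H| = 46 / 46 = 1

|G/H| = 1


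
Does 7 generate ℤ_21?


g generates ℤ_n iff gcd(g, n) = 1
gcd(7, 21) = 7
Since gcd = 7 ≠ 1, ⟨7⟩ has order 3 < 21, so 7 is not a generator.

No, 7 does not generate ℤ_21


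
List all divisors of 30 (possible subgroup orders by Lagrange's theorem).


Lagrange's theorem: |H| divides |G|
|G| = 30
Divisors of 30: 1, 2, 3, 5, 6, 10, 15, 30

Possible subgroup orders: {1, 2, 3, 5, 6, 10, 15, 30}


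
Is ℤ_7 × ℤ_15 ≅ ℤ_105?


Comparing ℤ_7 × ℤ_15 and ℤ_105:
gcd(7,15) = 1, so ℤ_7 × ℤ_15 ≅ ℤ_105 (CRT)

Yes, ℤ_7 × ℤ_15 ≅ ℤ_105


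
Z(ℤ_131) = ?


Z(G) = {g ∈ G | gx = xg for all x ∈ G}
ℤ_131 is abelian, so Z(G) = G

Z(ℤ_131) = ℤ_131


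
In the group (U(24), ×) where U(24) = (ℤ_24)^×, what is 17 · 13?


Operation: multiplication mod 24
17 · 13 = (a × b) mod 24 with a = 17, b = 13

17 · 13 = 5


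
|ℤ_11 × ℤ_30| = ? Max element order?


|ℤ_11 × ℤ_30| = 11 × 30 = 330
Max element order = lcm(11,30) = 330
Cyclic? Yes (gcd=1)

|ℤ_11×ℤ_30| = 330, max element order = 330


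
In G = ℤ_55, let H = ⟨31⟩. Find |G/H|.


|⟨31⟩| = n / gcd(31, 55) = 55 / 1 = 55
H is normal (ℤ_55 is abelian).
|G/H| = |G| / |H| = 55 / 55 = 1

|G/H| = 1


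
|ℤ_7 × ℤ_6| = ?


|A × B| = |A| · |B|
|ℤ_7 × ℤ_6| = 7 × 6 = 42

|ℤ_7 × ℤ_6| = 42


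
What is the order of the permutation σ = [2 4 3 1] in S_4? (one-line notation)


Cycle decomposition: (1 2 4)
Cycle lengths: 3
Order = lcm(3) = 3

ord(σ) = 3


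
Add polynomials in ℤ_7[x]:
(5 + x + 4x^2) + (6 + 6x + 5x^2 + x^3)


Add coefficients mod 7:
x^0: 5 + 6 = 4 (mod 7)
x^1: 1 + 6 = 0 (mod 7)
x^2: 4 + 5 = 2 (mod 7)
x^3: 0 + 1 = 1 (mod 7)
Result: 4 + 2x^2 + x^3

f + g = 4 + 2x^2 + x^3


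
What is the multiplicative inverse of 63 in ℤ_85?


Use the extended Euclidean algorithm to write 1 = 63·s + 85·t; then s mod 85 is the inverse.
Euclidean algorithm:
  63 = 0·85 + 63
  85 = 1·63 + 22
  63 = 2·22 + 19
  22 = 1·19 + 3
  19 = 6·3 + 1
  3 = 3·1 + 0
gcd(63,85) = 1
Back-substitution gives: 63·(27) + 85·(-20) = 1
So 63⁻¹ ≡ 27 ≡ 27 (mod 85)
Check: 63 × 27 = 1701 ≡ 1 (mod 85) ✓

63⁻¹ ≡ 27 (mod 85)


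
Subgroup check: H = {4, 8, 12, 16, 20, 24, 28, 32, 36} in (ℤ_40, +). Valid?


Subgroup test for H = {4, 8, 12, 16, 20, 24, 28, 32, 36} in (ℤ_40, +):
(1) 0 ∈ H? No
(2) Closure: for all a,b ∈ H, (a+b) mod 40 ∈ H? No  [counterexample: 4 + 36 = 0 ∉ H]
(3) Inverses: for all a ∈ H, -a mod 40 ∈ H? Yes

No, H is not a subgroup of ℤ_40


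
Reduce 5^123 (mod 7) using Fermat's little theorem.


Fermat's little theorem: if p is prime and gcd(a,p)=1, then a^(p-1) ≡ 1 (mod p)
p = 7 is prime, gcd(5,7) = 1
Reduce exponent: 123 mod 6 = 3
So 5^123 ≡ 5^3 (mod 7)
5^3 mod 7 = 6

5^123 ≡ 6 (mod 7)


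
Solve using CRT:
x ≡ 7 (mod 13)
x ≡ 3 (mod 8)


m₁ = 13, m₂ = 8, gcd = 1, so CRT applies. M = m₁·m₂ = 104
Let M₁ = M/m₁ = 8, M₂ = M/m₂ = 13
Find y₁ ≡ M₁⁻¹ (mod m₁): 8⁻¹ ≡ 5 (mod 13)
Find y₂ ≡ M₂⁻¹ (mod m₂): 13⁻¹ ≡ 5 (mod 8)
x = a₁·M₁·y₁ + a₂·M₂·y₂ = 7·8·5 + 3·13·5 = 475
Reduce mod 104: x ≡ 59
Check: 59 mod 13 = 7 ✓, 59 mod 8 = 3 ✓

x ≡ 59 (mod 104)


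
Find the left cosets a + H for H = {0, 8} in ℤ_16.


H = {0, 8}, |H| = 2
Number of cosets = |G|/|H| = 16/2 = 8
0 + H = {0, 8}
1 + H = {1, 9}
2 + H = {2, 10}
3 + H = {3, 11}
4 + H = {4, 12}
5 + H = {5, 13}
6 + H = {6, 14}
7 + H = {7, 15}

Cosets: 0+H={0,8}; 1+H={1,9}; 2+H={2,10}; 3+H={3,11}; 4+H={4,12}; 5+H={5,13}; 6+H={6,14}; 7+H={7,15}


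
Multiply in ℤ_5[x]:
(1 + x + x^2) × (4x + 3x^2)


Expand and collect like terms; reduce coefficients mod 5:
x^0: 1·0 = 0 ≡ 0 (mod 5)
x^1: 1·4 + 1·0 = 4 ≡ 4 (mod 5)
x^2: 1·3 + 1·4 + 1·0 = 7 ≡ 2 (mod 5)
x^3: 1·3 + 1·4 = 7 ≡ 2 (mod 5)
x^4: 1·3 = 3 ≡ 3 (mod 5)
Result: 4x + 2x^2 + 2x^3 + 3x^4

f · g = 4x + 2x^2 + 2x^3 + 3x^4


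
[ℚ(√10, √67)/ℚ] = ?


[ℚ(√10,√67):ℚ] = [ℚ(√10,√67):ℚ(√10)]·[ℚ(√10):ℚ] = 2·2 = 4

[ℚ(√10, √67)/ℚ] = 4


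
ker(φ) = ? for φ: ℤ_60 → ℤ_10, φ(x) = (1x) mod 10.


Kernel = preimage of identity
ker(φ) = {x ∈ ℤ_60 : 1x ≡ 0 (mod 10)}. Since 10 | 60, φ is well-defined. The kernel is the cyclic subgroup ⟨10⟩ of ℤ_60 (order 6), i.e. {0, 10, 20, 30, 40, 50}

ker(φ) = {0, 10, 20, 30, 40, 50}


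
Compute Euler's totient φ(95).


Factor n: 95 = 5 × 19
φ(n) = n · ∏(1 - 1/p) over distinct primes p | n
φ(95) = 95 · (1 - 1/5) · (1 - 1/19) = 72

φ(95) = 72


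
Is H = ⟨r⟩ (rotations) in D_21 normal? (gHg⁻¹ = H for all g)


H = ⟨r⟩ (rotations) in D_21
The rotation subgroup ⟨r⟩ has index 2 in D_21, so it is normal

Yes, normal subgroup


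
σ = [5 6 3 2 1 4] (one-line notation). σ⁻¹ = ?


To find σ⁻¹, swap domain and range:
σ(1) = 5 → σ⁻¹(5) = 1
σ(2) = 6 → σ⁻¹(6) = 2
σ(3) = 3 → σ⁻¹(3) = 3
σ(4) = 2 → σ⁻¹(2) = 4
σ(5) = 1 → σ⁻¹(1) = 5
σ(6) = 4 → σ⁻¹(4) = 6

σ⁻¹ = [5 4 3 6 1 2]


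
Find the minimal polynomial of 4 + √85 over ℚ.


Let α = 4 + √85. Then α - 4 = √85, so (α - 4)² = 85, giving α² - 8α - 69 = 0. Degree 2 and α ∉ ℚ, so this is the minimal polynomial.

Minimal polynomial: x² - 8x - 69


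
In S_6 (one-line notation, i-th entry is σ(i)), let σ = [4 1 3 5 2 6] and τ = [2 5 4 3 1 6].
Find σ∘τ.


σ∘τ: apply τ first, then σ
1 →τ 2 →σ 1
2 →τ 5 →σ 2
3 →τ 4 →σ 5
4 →τ 3 →σ 3
5 →τ 1 →σ 4
6 →τ 6 →σ 6

σ∘τ = [1 2 5 3 4 6]


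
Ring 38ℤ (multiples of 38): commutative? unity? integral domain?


38ℤ is a commutative ring under +,× but has no multiplicative identity (1 ∉ 38ℤ); it has no zero divisors, but without unity it is not an integral domain
Commutative: Yes
Integral domain: No
Has unity: No

38ℤ (multiples of 38): Commutative=Yes, Unity=No
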